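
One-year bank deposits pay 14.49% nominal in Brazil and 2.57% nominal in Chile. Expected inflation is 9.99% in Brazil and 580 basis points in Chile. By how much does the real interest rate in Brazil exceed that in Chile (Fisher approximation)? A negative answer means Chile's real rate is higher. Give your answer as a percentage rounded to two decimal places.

7.73%

Brazil: 14.49% − 9.99% = 4.500%
Chile: 2.57% − 5.8% = -3.230%
Differential = 7.730% → 7.73%.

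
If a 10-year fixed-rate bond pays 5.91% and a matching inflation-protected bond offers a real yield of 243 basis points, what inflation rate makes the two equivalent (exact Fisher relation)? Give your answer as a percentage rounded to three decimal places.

(1 + π) = (1 + i)/(1 + r) = 1.05910 / 1.02430 = 1.033974
Break-even inflation = 1.033974 − 1 → 3.397%.

3.397%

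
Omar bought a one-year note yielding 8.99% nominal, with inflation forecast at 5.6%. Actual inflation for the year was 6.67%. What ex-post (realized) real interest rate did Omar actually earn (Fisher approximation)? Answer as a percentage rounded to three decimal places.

2.320%

Ex-post: 8.99% − 6.67% = 2.320%
So the realized real rate is 2.320%.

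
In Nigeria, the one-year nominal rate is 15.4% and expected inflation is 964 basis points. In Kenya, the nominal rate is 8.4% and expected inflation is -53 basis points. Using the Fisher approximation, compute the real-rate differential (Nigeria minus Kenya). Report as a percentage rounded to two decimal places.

-3.17%

Nigeria: 15.4% − 9.64% = 5.760%
Kenya: 8.4% − (-0.53%) = 8.930%
Differential = -3.170% → -3.17%.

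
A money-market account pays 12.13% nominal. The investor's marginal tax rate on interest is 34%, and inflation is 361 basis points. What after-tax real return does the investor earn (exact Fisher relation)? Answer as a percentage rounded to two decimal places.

4.24%

After-tax nominal return = 12.13% × (1 − 0.34) = 8.0058%.
1 + r = 1.080058 / 1.03610 = 1.042426
After-tax real rate = 1.042426 − 1 → 4.24%.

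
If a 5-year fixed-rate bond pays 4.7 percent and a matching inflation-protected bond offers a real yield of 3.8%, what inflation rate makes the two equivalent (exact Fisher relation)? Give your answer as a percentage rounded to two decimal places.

0.87%

(1 + π) = (1 + i)/(1 + r) = 1.04700 / 1.03800 = 1.008671
Break-even inflation = 1.008671 − 1 → 0.87%.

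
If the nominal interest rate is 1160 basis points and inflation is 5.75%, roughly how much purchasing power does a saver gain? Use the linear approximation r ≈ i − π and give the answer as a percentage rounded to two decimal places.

r ≈ i − π = 11.6% − 5.75% = 5.85%.

5.85%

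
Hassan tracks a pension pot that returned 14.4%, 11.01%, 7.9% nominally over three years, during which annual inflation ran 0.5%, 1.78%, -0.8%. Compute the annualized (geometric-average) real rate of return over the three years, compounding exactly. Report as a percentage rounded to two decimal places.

Compound the nominal returns: 1.1440 × 1.1101 × 1.0790 = 1.37028080.
Compound inflation: 1.0050 × 1.0178 × 0.9920 = 1.01470589.
Deflate: 1.37028080 / 1.01470589 = 1.35042165.
Annualized real rate = 1.35042165^(1/3) − 1 = 10.5325% → 10.53%.

10.53%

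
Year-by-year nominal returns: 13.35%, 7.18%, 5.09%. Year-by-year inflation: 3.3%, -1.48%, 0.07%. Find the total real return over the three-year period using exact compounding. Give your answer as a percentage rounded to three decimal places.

Compound the nominal returns: 1.1335 × 1.0718 × 1.0509 = 1.276723.
Compound inflation: 1.0330 × 0.9852 × 1.0007 = 1.018424.
Deflate: 1.276723 / 1.018424 = 1.253626.
Total real return = 1.253626 − 1 → 25.363%.

25.363%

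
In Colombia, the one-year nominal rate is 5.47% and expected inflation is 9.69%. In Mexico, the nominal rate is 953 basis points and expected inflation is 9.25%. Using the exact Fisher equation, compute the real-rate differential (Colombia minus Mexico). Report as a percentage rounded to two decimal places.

Colombia: (1 + 0.0547)/(1 + 0.0969) − 1 = -3.8472%
Mexico: (1 + 0.0953)/(1 + 0.0925) − 1 = 0.2563%
Differential = -3.8472% − 0.2563% = -4.1035% → -4.10%.

-4.10%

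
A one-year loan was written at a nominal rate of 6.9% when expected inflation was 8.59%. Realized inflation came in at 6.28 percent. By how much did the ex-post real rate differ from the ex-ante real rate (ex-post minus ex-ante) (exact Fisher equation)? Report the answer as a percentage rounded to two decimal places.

2.14%

Ex-ante: (1 + 0.0690)/(1 + 0.0859) − 1 = -1.5563%
Ex-post: (1 + 0.0690)/(1 + 0.0628) − 1 = 0.5834%
Difference (ex-post − ex-ante) = 2.1397% → 2.14%.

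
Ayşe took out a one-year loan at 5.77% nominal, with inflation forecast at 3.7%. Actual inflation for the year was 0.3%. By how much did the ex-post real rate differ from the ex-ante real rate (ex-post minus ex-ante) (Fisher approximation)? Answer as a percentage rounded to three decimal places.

3.400%

Ex-ante: 5.77% − 3.7% = 2.070%
Ex-post: 5.77% − 0.3% = 5.470%
Difference (ex-post − ex-ante) = 3.4000% → 3.400%.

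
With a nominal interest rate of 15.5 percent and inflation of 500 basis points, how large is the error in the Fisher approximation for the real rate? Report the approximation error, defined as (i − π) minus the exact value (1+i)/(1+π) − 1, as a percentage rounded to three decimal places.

0.500%

Approximate: r ≈ 15.500% − 5.000% = 10.5000%
Exact: (1 + 0.1550)/(1 + 0.0500) − 1 = 10.0000%
Error = 10.5000% − 10.0000% = 0.5000% → 0.500%.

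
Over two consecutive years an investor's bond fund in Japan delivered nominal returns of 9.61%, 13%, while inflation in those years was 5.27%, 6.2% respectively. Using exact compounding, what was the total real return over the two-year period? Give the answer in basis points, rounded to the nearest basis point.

Nominal growth factor = 1.0961 × 1.1300 = 1.238593
Price-level growth factor = 1.0527 × 1.0620 = 1.117967
Real growth factor = 1.238593 / 1.117967 = 1.107897
Total real return = 1.107897 − 1 → 1079 basis points.

1079 basis points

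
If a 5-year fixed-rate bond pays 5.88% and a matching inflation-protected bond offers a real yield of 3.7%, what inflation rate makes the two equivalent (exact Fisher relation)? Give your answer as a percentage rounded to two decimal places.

2.10%

(1 + π) = (1 + i)/(1 + r) = 1.05880 / 1.03700 = 1.021022
Break-even inflation = 1.021022 − 1 → 2.10%.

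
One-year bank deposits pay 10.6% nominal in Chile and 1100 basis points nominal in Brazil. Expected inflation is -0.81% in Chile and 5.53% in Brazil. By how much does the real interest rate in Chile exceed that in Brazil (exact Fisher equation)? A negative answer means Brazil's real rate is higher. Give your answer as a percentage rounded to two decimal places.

6.32%

Chile: (1 + 0.1060)/(1 − 0.0081) − 1 = 11.5032%
Brazil: (1 + 0.1100)/(1 + 0.0553) − 1 = 5.1834%
Differential = 11.5032% − 5.1834% = 6.3198% → 6.32%.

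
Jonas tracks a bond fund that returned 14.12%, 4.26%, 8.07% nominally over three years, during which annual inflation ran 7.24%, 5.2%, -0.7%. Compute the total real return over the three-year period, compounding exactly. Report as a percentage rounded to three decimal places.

14.779%

Nominal growth factor = 1.1412 × 1.0426 × 1.0807 = 1.285833
Price-level growth factor = 1.0724 × 1.0520 × 0.9930 = 1.120268
Real growth factor = 1.285833 / 1.120268 = 1.147791
Total real return = 1.147791 − 1 → 14.779%.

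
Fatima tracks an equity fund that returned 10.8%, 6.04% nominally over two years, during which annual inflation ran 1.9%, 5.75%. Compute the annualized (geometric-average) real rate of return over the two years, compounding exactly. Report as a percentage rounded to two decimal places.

Compound the nominal returns: 1.1080 × 1.0604 = 1.17492320.
Compound inflation: 1.0190 × 1.0575 = 1.07759250.
Deflate: 1.17492320 / 1.07759250 = 1.09032236.
Annualized real rate = 1.09032236^(1/2) − 1 = 4.4185% → 4.42%.

4.42%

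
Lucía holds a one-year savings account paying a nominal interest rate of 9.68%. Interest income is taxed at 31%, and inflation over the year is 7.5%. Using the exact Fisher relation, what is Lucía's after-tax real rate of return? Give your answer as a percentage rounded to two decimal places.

-0.76%

After-tax nominal return = 9.68% × (1 − 0.31) = 6.6792%.
1 + r = 1.066792 / 1.07500 = 0.992365
After-tax real rate = 0.992365 − 1 → -0.76%.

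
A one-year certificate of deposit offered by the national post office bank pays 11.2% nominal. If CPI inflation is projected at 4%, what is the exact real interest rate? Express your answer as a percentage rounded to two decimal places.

6.92%

1 + r = 1.11200 / 1.04000 = 1.069231
r = 1.069231 − 1 = 6.9231%, i.e. 6.92%.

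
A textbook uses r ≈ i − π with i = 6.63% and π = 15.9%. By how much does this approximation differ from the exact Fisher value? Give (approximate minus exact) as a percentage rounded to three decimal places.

Approximate: r ≈ 6.630% − 15.900% = -9.2700%
Exact: (1 + 0.0663)/(1 + 0.1590) − 1 = -7.9983%
Error = -9.2700% − (-7.9983%) = -1.2717% → -1.272%.

-1.272%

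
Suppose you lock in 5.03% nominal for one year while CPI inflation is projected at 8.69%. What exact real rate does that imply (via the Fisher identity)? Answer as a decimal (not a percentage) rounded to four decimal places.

By the Fisher identity, 1 + r = (1 + i)/(1 + π).
1 + r = 1.05030 / 1.08690 = 0.966326
r = 0.966326 − 1 = -3.3674%, i.e. -0.0337.

-0.0337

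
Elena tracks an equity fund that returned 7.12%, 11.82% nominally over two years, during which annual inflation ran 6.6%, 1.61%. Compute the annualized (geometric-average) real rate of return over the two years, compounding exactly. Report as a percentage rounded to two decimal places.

5.16%

Nominal growth factor = 1.0712 × 1.1182 = 1.19781584
Price-level growth factor = 1.0660 × 1.0161 = 1.08316260
Real growth factor = 1.19781584 / 1.08316260 = 1.10585044
Annualized real rate = 1.10585044^(1/2) − 1 = 5.1594% → 5.16%.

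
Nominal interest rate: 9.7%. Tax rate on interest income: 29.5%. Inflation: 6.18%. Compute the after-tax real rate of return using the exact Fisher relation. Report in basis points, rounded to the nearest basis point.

62 basis points

After-tax nominal return = 9.7% × (1 − 0.295) = 6.8385%.
1 + r = 1.068385 / 1.06180 = 1.006202
After-tax real rate = 1.006202 − 1 → 62 basis points.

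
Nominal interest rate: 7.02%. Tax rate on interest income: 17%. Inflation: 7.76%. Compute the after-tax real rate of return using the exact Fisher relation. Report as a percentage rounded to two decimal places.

-1.79%

After-tax nominal return = 7.02% × (1 − 0.17) = 5.8266%.
1 + r = 1.058266 / 1.07760 = 0.982058
After-tax real rate = 0.982058 − 1 → -1.79%.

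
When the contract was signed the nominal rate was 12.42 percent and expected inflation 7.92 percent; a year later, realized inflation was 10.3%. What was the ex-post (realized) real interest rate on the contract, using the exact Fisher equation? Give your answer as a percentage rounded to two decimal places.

1.92%

Ex-post: (1 + 0.1242)/(1 + 0.1030) − 1 = 1.9220%
So the realized real rate is 1.92%.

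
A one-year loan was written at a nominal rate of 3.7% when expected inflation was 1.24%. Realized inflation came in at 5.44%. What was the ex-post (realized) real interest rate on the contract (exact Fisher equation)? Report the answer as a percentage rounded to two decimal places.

Ex-post: (1 + 0.0370)/(1 + 0.0544) − 1 = -1.6502%
So the realized real rate is -1.65%.

-1.65%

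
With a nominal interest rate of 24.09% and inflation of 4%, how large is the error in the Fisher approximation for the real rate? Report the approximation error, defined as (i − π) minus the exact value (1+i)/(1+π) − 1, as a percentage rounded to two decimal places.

0.77%

Approximate: r ≈ 24.090% − 4.000% = 20.0900%
Exact: (1 + 0.2409)/(1 + 0.0400) − 1 = 19.3173%
Error = 20.0900% − 19.3173% = 0.7727% → 0.77%.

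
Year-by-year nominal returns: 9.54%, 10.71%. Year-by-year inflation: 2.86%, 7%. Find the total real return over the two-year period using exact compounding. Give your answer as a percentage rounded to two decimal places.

Compound the nominal returns: 1.0954 × 1.1071 = 1.212717.
Compound inflation: 1.0286 × 1.0700 = 1.100602.
Deflate: 1.212717 / 1.100602 = 1.101867.
Total real return = 1.101867 − 1 → 10.19%.

10.19%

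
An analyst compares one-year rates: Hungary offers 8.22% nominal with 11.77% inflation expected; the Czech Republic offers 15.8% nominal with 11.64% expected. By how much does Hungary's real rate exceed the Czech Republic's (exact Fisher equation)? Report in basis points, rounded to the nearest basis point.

-690 basis points

Hungary: (1 + 0.0822)/(1 + 0.1177) − 1 = -3.1762%
The Czech Republic: (1 + 0.1580)/(1 + 0.1164) − 1 = 3.7263%
Differential = -3.1762% − 3.7263% = -6.9024% → -690 basis points.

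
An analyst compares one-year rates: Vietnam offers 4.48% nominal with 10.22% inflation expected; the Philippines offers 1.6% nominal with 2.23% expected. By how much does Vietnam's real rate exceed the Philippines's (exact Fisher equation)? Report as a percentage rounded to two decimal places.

Vietnam: (1 + 0.0448)/(1 + 0.1022) − 1 = -5.2078%
The Philippines: (1 + 0.0160)/(1 + 0.0223) − 1 = -0.6163%
Differential = -5.2078% − (-0.6163%) = -4.5915% → -4.59%.

-4.59%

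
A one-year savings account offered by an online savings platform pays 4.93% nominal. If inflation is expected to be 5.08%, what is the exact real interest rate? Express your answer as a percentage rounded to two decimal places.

1 + r = 1.04930 / 1.05080 = 0.998573
r = 0.998573 − 1 = -0.1427%, i.e. -0.14%.

-0.14%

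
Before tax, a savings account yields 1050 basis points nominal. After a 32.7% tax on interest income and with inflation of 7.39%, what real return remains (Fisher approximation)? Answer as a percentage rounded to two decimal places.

-0.32%

After-tax nominal return = 10.5% × (1 − 0.327) = 7.0665%.
r ≈ 7.0665% − 7.39% → -0.32%.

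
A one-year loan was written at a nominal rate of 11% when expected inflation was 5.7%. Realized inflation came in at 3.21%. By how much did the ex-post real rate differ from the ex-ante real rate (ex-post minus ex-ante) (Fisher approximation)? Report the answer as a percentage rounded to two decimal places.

2.49%

Ex-ante: 11% − 5.7% = 5.300%
Ex-post: 11% − 3.21% = 7.790%
Difference (ex-post − ex-ante) = 2.4900% → 2.49%.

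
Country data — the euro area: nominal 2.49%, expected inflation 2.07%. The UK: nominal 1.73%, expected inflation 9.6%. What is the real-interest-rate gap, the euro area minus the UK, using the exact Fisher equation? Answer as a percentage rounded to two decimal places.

7.59%

The euro area: (1 + 0.0249)/(1 + 0.0207) − 1 = 0.4115%
The UK: (1 + 0.0173)/(1 + 0.0960) − 1 = -7.1807%
Differential = 0.4115% − (-7.1807%) = 7.5921% → 7.59%.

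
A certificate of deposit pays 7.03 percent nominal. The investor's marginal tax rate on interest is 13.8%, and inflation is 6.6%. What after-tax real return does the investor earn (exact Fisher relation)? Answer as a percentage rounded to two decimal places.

After-tax nominal return = 7.03% × (1 − 0.138) = 6.05986%.
1 + r = 1.0605986 / 1.06600 = 0.994933
After-tax real rate = 0.994933 − 1 → -0.51%.

-0.51%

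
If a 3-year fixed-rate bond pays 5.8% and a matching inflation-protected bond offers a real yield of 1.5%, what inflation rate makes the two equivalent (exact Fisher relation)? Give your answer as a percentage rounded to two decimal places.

4.24%

(1 + π) = (1 + i)/(1 + r) = 1.05800 / 1.01500 = 1.042365
Break-even inflation = 1.042365 − 1 → 4.24%.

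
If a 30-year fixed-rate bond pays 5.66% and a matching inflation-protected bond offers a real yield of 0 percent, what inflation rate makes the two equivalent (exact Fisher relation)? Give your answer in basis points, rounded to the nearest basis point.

(1 + π) = (1 + i)/(1 + r) = 1.05660 / 1.00000 = 1.056600
Break-even inflation = 1.056600 − 1 → 566 basis points.

566 basis points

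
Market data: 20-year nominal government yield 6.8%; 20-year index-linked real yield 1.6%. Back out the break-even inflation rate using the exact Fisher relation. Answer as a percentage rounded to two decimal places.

(1 + π) = (1 + i)/(1 + r) = 1.06800 / 1.01600 = 1.051181
Break-even inflation = 1.051181 − 1 → 5.12%.

5.12%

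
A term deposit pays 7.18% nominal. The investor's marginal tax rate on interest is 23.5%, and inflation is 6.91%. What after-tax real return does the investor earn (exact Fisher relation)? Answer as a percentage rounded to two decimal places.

After-tax nominal return = 7.18% × (1 − 0.235) = 5.4927%.
1 + r = 1.054927 / 1.06910 = 0.986743
After-tax real rate = 0.986743 − 1 → -1.33%.

-1.33%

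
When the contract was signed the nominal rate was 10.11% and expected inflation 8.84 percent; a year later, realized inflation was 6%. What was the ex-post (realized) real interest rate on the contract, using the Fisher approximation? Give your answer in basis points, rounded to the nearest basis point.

411 basis points

Ex-post: 10.11% − 6% = 4.110%
So the realized real rate is 411 basis points.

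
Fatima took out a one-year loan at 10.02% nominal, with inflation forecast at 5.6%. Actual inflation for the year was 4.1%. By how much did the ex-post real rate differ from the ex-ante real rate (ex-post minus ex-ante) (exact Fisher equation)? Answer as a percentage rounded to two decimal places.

Ex-ante: (1 + 0.1002)/(1 + 0.0560) − 1 = 4.1856%
Ex-post: (1 + 0.1002)/(1 + 0.0410) − 1 = 5.6868%
Difference (ex-post − ex-ante) = 1.5012% → 1.50%.

1.50%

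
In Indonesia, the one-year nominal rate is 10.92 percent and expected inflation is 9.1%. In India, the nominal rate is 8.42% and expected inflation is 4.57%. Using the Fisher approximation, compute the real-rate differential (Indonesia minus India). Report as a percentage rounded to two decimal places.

Indonesia: 10.92% − 9.1% = 1.820%
India: 8.42% − 4.57% = 3.850%
Differential = -2.030% → -2.03%.

-2.03%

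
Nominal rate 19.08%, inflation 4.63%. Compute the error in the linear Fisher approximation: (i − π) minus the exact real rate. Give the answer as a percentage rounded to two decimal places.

Approximate: r ≈ 19.080% − 4.630% = 14.4500%
Exact: (1 + 0.1908)/(1 + 0.0463) − 1 = 13.8106%
Error = 14.4500% − 13.8106% = 0.6394% → 0.64%.

0.64%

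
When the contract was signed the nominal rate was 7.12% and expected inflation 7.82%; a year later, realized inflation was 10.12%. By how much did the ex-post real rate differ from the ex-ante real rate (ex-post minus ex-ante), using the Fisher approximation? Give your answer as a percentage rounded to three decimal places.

Ex-ante: 7.12% − 7.82% = -0.700%
Ex-post: 7.12% − 10.12% = -3.000%
Difference (ex-post − ex-ante) = -2.3000% → -2.300%.

-2.300%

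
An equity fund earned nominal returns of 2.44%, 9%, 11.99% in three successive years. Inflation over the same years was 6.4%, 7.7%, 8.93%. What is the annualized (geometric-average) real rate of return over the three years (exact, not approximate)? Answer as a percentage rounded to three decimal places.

Nominal growth factor = 1.0244 × 1.0900 × 1.1199 = 1.25047586
Price-level growth factor = 1.0640 × 1.0770 × 1.0893 = 1.24825937
Real growth factor = 1.25047586 / 1.24825937 = 1.00177566
Annualized real rate = 1.00177566^(1/3) − 1 = 0.0592% → 0.059%.

0.059%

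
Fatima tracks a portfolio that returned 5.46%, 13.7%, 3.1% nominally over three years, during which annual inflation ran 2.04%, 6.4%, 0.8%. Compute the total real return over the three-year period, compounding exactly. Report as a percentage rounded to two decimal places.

Compound the nominal returns: 1.0546 × 1.1370 × 1.0310 = 1.236252.
Compound inflation: 1.0204 × 1.0640 × 1.0080 = 1.094391.
Deflate: 1.236252 / 1.094391 = 1.129625.
Total real return = 1.129625 − 1 → 12.96%.

12.96%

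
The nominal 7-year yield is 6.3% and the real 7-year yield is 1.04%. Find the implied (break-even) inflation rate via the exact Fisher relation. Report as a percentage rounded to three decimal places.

(1 + π) = (1 + i)/(1 + r) = 1.06300 / 1.01040 = 1.052059
Break-even inflation = 1.052059 − 1 → 5.206%.

5.206%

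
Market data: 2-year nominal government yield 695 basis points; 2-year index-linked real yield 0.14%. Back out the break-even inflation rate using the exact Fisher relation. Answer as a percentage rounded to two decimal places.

(1 + π) = (1 + i)/(1 + r) = 1.06950 / 1.00140 = 1.068005
Break-even inflation = 1.068005 − 1 → 6.80%.

6.80%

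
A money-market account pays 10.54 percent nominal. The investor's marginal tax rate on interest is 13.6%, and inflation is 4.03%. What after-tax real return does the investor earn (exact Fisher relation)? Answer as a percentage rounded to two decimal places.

4.88%

After-tax nominal return = 10.54% × (1 − 0.136) = 9.10656%.
1 + r = 1.0910656 / 1.04030 = 1.048799
After-tax real rate = 1.048799 − 1 → 4.88%.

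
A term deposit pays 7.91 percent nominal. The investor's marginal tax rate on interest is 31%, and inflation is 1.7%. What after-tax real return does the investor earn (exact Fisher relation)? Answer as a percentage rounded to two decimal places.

3.70%

After-tax nominal return = 7.91% × (1 − 0.31) = 5.4579%.
1 + r = 1.054579 / 1.01700 = 1.036951
After-tax real rate = 1.036951 − 1 → 3.70%.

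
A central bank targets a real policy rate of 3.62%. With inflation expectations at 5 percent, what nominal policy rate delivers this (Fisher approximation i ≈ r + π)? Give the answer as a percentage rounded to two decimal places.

8.62%

i ≈ r + π = 3.62% + 5% = 8.62%.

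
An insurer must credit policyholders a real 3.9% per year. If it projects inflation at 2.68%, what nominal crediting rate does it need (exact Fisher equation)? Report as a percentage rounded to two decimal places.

(1 + i) = (1 + r)(1 + π) = 1.03900 × 1.02680 = 1.0668452
i = 1.0668452 − 1, so the required nominal rate is 6.68%.

6.68%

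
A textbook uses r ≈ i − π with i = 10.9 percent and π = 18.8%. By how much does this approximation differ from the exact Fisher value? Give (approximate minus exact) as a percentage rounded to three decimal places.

Approximate: r ≈ 10.900% − 18.800% = -7.9000%
Exact: (1 + 0.1090)/(1 + 0.1880) − 1 = -6.6498%
Error = -7.9000% − (-6.6498%) = -1.2502% → -1.250%.

-1.250%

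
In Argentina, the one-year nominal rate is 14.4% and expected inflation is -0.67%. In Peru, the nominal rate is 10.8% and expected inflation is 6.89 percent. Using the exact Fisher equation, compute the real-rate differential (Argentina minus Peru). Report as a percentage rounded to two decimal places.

11.51%

Argentina: (1 + 0.1440)/(1 − 0.0067) − 1 = 15.1717%
Peru: (1 + 0.1080)/(1 + 0.0689) − 1 = 3.6580%
Differential = 15.1717% − 3.6580% = 11.5137% → 11.51%.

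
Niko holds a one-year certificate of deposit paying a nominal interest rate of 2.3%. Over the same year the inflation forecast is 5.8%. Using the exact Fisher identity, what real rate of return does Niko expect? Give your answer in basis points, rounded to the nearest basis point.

-331 basis points

By the Fisher identity, 1 + r = (1 + i)/(1 + π).
1 + r = 1.02300 / 1.05800 = 0.966919
r = 0.966919 − 1 = -3.3081%, i.e. -331 basis points.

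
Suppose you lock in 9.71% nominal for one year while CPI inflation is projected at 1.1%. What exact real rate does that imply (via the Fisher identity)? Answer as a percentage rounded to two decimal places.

By the Fisher identity, 1 + r = (1 + i)/(1 + π).
1 + r = 1.09710 / 1.01100 = 1.085163
r = 1.085163 − 1 = 8.5163%, i.e. 8.52%.

8.52%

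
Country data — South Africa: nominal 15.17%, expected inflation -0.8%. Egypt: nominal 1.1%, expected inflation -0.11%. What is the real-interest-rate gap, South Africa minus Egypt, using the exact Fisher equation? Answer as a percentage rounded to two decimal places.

14.89%

South Africa: (1 + 0.1517)/(1 − 0.0080) − 1 = 16.0988%
Egypt: (1 + 0.0110)/(1 − 0.0011) − 1 = 1.2113%
Differential = 16.0988% − 1.2113% = 14.8875% → 14.89%.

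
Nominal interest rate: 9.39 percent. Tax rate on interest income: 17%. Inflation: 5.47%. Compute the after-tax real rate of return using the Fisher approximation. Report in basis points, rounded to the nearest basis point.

232 basis points

After-tax nominal return = 9.39% × (1 − 0.17) = 7.7937%.
r ≈ 7.7937% − 5.47% → 232 basis points.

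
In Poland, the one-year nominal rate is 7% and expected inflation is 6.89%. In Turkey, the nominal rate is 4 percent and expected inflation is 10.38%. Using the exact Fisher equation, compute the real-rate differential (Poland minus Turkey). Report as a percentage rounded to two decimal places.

5.88%

Poland: (1 + 0.0700)/(1 + 0.0689) − 1 = 0.1029%
Turkey: (1 + 0.0400)/(1 + 0.1038) − 1 = -5.7800%
Differential = 0.1029% − (-5.7800%) = 5.8829% → 5.88%.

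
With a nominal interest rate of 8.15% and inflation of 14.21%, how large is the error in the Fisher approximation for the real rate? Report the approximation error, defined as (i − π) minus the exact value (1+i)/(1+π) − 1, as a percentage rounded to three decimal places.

-0.754%

Approximate: r ≈ 8.150% − 14.210% = -6.0600%
Exact: (1 + 0.0815)/(1 + 0.1421) − 1 = -5.3060%
Error = -6.0600% − (-5.3060%) = -0.7540% → -0.754%.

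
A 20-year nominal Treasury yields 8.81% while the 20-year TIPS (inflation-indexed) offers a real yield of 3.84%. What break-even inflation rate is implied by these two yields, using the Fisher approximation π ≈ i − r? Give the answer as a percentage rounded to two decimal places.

π ≈ i − r = 8.81% − 3.84% → 4.97%.

4.97%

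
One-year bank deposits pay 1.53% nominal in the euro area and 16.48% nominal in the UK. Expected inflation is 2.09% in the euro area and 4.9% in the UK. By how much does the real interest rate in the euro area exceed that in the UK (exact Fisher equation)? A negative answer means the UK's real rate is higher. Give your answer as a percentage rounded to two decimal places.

-11.59%

The euro area: (1 + 0.0153)/(1 + 0.0209) − 1 = -0.5485%
The UK: (1 + 0.1648)/(1 + 0.0490) − 1 = 11.0391%
Differential = -0.5485% − 11.0391% = -11.5876% → -11.59%.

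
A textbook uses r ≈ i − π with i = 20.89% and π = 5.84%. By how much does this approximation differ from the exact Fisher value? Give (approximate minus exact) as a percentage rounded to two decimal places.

Approximate: r ≈ 20.890% − 5.840% = 15.0500%
Exact: (1 + 0.2089)/(1 + 0.0584) − 1 = 14.2196%
Error = 15.0500% − 14.2196% = 0.8304% → 0.83%.

0.83%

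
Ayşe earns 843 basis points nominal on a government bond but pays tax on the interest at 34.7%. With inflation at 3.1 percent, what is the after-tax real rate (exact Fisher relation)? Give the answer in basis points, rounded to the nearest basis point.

233 basis points

After-tax nominal return = 8.43% × (1 − 0.347) = 5.50479%.
1 + r = 1.0550479 / 1.03100 = 1.023325
After-tax real rate = 1.023325 − 1 → 233 basis points.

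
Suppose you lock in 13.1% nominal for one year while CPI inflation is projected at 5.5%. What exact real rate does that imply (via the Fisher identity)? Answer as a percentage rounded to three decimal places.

By the Fisher identity, 1 + r = (1 + i)/(1 + π).
1 + r = 1.13100 / 1.05500 = 1.072038
r = 1.072038 − 1 = 7.2038%, i.e. 7.204%.

7.204%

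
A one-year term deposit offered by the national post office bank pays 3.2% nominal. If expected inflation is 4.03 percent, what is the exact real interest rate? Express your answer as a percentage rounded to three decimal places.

-0.798%

1 + r = 1.03200 / 1.04030 = 0.992022
r = 0.992022 − 1 = -0.7978%, i.e. -0.798%.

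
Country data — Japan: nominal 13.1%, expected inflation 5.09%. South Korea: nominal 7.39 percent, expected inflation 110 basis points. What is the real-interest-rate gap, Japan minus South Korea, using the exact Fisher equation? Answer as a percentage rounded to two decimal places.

Japan: (1 + 0.1310)/(1 + 0.0509) − 1 = 7.6220%
South Korea: (1 + 0.0739)/(1 + 0.0110) − 1 = 6.2216%
Differential = 7.6220% − 6.2216% = 1.4005% → 1.40%.

1.40%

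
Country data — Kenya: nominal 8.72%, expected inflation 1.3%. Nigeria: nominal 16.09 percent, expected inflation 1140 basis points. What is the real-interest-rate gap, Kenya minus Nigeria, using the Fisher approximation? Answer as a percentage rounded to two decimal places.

Kenya: 8.72% − 1.3% = 7.420%
Nigeria: 16.09% − 11.4% = 4.690%
Differential = 2.730% → 2.73%.

2.73%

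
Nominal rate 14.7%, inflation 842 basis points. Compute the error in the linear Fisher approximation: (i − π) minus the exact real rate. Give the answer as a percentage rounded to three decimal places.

0.488%

Approximate: r ≈ 14.700% − 8.420% = 6.2800%
Exact: (1 + 0.1470)/(1 + 0.0842) − 1 = 5.7923%
Error = 6.2800% − 5.7923% = 0.4877% → 0.488%.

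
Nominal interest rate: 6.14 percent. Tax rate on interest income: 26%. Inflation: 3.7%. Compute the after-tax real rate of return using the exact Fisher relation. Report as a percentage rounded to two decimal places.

After-tax nominal return = 6.14% × (1 − 0.26) = 4.5436%.
1 + r = 1.045436 / 1.03700 = 1.008135
After-tax real rate = 1.008135 − 1 → 0.81%.

0.81%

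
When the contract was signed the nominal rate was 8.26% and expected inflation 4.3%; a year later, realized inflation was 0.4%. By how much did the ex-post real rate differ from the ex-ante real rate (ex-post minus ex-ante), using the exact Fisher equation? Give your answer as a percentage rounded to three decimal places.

Ex-ante: (1 + 0.0826)/(1 + 0.0430) − 1 = 3.7967%
Ex-post: (1 + 0.0826)/(1 + 0.0040) − 1 = 7.8287%
Difference (ex-post − ex-ante) = 4.0319% → 4.032%.

4.032%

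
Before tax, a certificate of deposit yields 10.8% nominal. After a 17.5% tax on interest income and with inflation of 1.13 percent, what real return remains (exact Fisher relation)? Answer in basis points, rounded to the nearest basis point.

769 basis points

After-tax nominal return = 10.8% × (1 − 0.175) = 8.9100%.
1 + r = 1.08910 / 1.01130 = 1.076931
After-tax real rate = 1.076931 − 1 → 769 basis points.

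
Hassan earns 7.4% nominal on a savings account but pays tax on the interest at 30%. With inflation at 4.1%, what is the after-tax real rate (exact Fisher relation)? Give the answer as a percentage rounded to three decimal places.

1.037%

After-tax nominal return = 7.4% × (1 − 0.3) = 5.1800%.
1 + r = 1.05180 / 1.04100 = 1.0103746
After-tax real rate = 1.0103746 − 1 → 1.037%.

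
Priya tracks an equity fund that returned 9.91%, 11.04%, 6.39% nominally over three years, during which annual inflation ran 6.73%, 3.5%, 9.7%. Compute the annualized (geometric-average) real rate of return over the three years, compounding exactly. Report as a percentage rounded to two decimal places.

2.33%

Nominal growth factor = 1.0991 × 1.1104 × 1.0639 = 1.29842680
Price-level growth factor = 1.0673 × 1.0350 × 1.0970 = 1.21180708
Real growth factor = 1.29842680 / 1.21180708 = 1.07147979
Annualized real rate = 1.07147979^(1/3) − 1 = 2.3280% → 2.33%.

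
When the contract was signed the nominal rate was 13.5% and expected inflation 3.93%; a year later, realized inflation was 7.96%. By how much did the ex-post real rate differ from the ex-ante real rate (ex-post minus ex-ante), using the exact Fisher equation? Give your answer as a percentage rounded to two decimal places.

-4.08%

Ex-ante: (1 + 0.1350)/(1 + 0.0393) − 1 = 9.2081%
Ex-post: (1 + 0.1350)/(1 + 0.0796) − 1 = 5.1315%
Difference (ex-post − ex-ante) = -4.0766% → -4.08%.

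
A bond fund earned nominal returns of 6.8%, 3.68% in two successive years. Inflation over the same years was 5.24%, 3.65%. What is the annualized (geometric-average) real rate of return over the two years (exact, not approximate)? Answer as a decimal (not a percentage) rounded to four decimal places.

0.0075

Compound the nominal returns: 1.0680 × 1.0368 = 1.10730240.
Compound inflation: 1.0524 × 1.0365 = 1.09081260.
Deflate: 1.10730240 / 1.09081260 = 1.01511699.
Annualized real rate = 1.01511699^(1/2) − 1 = 0.7530% → 0.0075.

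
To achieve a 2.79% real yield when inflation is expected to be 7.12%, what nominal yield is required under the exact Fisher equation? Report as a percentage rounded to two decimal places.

(1 + i) = (1 + r)(1 + π) = 1.02790 × 1.07120 = 1.10108648
i = 1.10108648 − 1, so the required nominal rate is 10.11%.

10.11%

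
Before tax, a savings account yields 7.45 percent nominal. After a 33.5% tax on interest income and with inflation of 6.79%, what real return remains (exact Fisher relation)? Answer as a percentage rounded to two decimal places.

After-tax nominal return = 7.45% × (1 − 0.335) = 4.95425%.
1 + r = 1.0495425 / 1.06790 = 0.982810
After-tax real rate = 0.982810 − 1 → -1.72%.

-1.72%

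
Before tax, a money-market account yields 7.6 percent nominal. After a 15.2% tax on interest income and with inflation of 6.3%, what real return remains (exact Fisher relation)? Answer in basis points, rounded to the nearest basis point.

14 basis points

After-tax nominal return = 7.6% × (1 − 0.152) = 6.4448%.
1 + r = 1.064448 / 1.06300 = 1.001362
After-tax real rate = 1.001362 − 1 → 14 basis points.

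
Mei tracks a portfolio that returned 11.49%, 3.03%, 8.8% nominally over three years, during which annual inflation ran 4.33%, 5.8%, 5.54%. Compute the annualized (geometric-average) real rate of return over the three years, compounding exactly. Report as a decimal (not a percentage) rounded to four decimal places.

0.0237

Compound the nominal returns: 1.1149 × 1.0303 × 1.0880 = 1.24976544.
Compound inflation: 1.0433 × 1.0580 × 1.0554 = 1.16496255.
Deflate: 1.24976544 / 1.16496255 = 1.07279452.
Annualized real rate = 1.07279452^(1/3) − 1 = 2.3699% → 0.0237.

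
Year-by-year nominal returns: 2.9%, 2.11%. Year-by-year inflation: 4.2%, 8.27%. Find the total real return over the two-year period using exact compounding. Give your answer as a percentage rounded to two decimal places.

Compound the nominal returns: 1.0290 × 1.0211 = 1.050712.
Compound inflation: 1.0420 × 1.0827 = 1.128173.
Deflate: 1.050712 / 1.128173 = 0.931339.
Total real return = 0.931339 − 1 → -6.87%.

-6.87%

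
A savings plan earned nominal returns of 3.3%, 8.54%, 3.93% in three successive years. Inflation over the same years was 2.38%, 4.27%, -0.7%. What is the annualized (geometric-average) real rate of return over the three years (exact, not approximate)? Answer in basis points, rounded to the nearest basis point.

Nominal growth factor = 1.0330 × 1.0854 × 1.0393 = 1.16528208
Price-level growth factor = 1.0238 × 1.0427 × 0.9930 = 1.06004365
Real growth factor = 1.16528208 / 1.06004365 = 1.09927745
Annualized real rate = 1.09927745^(1/3) − 1 = 3.2054% → 321 basis points.

321 basis points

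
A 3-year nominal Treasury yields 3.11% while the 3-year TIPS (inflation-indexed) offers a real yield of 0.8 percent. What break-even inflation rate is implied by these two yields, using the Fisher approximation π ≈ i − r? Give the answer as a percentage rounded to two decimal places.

2.31%

π ≈ i − r = 3.11% − 0.8% → 2.31%.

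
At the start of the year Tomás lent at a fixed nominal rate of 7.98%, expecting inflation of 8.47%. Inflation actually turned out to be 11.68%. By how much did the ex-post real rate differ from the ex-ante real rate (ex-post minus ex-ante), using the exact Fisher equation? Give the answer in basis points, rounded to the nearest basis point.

-286 basis points

Ex-ante: (1 + 0.0798)/(1 + 0.0847) − 1 = -0.4517%
Ex-post: (1 + 0.0798)/(1 + 0.1168) − 1 = -3.3130%
Difference (ex-post − ex-ante) = -2.8613% → -286 basis points.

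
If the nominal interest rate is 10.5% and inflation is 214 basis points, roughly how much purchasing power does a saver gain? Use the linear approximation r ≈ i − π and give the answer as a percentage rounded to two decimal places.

r ≈ i − π = 10.5% − 2.14% = 8.36%.

8.36%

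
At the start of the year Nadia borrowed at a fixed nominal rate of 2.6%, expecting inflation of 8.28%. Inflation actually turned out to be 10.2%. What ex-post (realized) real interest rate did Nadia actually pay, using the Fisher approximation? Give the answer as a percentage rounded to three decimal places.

-7.600%

Ex-post: 2.6% − 10.2% = -7.600%
So the realized real rate is -7.600%.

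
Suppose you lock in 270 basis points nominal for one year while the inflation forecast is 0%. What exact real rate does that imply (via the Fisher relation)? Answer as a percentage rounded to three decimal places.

2.700%

1 + r = 1.02700 / 1.00000 = 1.027000
r = 1.027000 − 1 = 2.7000%, i.e. 2.700%.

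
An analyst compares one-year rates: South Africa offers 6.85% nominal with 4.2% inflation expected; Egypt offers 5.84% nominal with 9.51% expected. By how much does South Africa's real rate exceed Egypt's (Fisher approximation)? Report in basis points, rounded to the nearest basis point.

South Africa: 6.85% − 4.2% = 2.650%
Egypt: 5.84% − 9.51% = -3.670%
Differential = 6.320% → 632 basis points.

632 basis points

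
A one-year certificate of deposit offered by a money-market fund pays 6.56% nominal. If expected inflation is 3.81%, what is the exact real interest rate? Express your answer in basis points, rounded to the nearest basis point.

265 basis points

1 + r = 1.06560 / 1.03810 = 1.026491
r = 1.026491 − 1 = 2.6491%, i.e. 265 basis points.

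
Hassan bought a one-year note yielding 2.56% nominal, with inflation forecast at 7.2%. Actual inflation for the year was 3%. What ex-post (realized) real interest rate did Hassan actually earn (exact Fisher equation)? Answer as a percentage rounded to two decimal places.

-0.43%

Ex-post: (1 + 0.0256)/(1 + 0.0300) − 1 = -0.4272%
So the realized real rate is -0.43%.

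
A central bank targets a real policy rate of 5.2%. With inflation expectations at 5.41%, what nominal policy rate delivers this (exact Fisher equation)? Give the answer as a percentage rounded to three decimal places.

10.891%

(1 + i) = (1 + r)(1 + π) = 1.05200 × 1.05410 = 1.1089132
i = 1.1089132 − 1, so the required nominal rate is 10.891%.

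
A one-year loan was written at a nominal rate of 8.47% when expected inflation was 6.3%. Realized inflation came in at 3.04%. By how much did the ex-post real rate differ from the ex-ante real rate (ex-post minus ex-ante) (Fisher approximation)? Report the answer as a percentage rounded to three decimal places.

Ex-ante: 8.47% − 6.3% = 2.170%
Ex-post: 8.47% − 3.04% = 5.430%
Difference (ex-post − ex-ante) = 3.2600% → 3.260%.

3.260%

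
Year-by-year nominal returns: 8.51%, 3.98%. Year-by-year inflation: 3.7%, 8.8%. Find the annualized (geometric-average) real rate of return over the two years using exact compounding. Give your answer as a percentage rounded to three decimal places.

0.001%

Compound the nominal returns: 1.0851 × 1.0398 = 1.12828698.
Compound inflation: 1.0370 × 1.0880 = 1.12825600.
Deflate: 1.12828698 / 1.12825600 = 1.00002746.
Annualized real rate = 1.00002746^(1/2) − 1 = 0.0014% → 0.001%.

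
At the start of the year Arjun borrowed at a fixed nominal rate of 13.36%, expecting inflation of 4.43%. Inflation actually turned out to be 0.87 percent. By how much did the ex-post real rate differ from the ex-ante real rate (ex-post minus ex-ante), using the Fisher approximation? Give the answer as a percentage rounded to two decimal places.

Ex-ante: 13.36% − 4.43% = 8.930%
Ex-post: 13.36% − 0.87% = 12.490%
Difference (ex-post − ex-ante) = 3.5600% → 3.56%.

3.56%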